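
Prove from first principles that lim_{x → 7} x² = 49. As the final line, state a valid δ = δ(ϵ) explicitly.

δ = min(1, ϵ/15)

Let ϵ > 0 be given. We seek δ > 0 with 0 < |x − 7| < δ ⇒ |x² − 49| < ϵ.
Factor: x² − 49 = (x − 7)(x + 7), so |x² − 49| = |x − 7|·|x + 7|.
Restrict δ ≤ 1. Then |x − 7| < 1 gives |x| < 8, so by the triangle inequality |x + 7| ≤ 8 + 7 = 15.
Hence |x² − 49| ≤ 15|x − 7|, which is < ϵ once |x − 7| < ϵ/15.
Take δ = min(1, ϵ/15). If 0 < |x − 7| < δ then both bounds hold and |x² − 49| ≤ 15|x − 7| < 15·(ϵ/15) = ϵ.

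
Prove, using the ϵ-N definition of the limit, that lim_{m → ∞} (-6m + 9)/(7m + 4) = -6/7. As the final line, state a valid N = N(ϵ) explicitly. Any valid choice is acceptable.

Let ϵ > 0. For m ≥ 1, |(-6m + 9)/(7m + 4) + 6/7| = |87|/(7(7m + 4)) = 87/(7(7m + 4)).
Since 7m + 4 ≥ 7m for m ≥ 1, this is ≤ 87/(7·7m) = (87/49)/m.
So |(-6m + 9)/(7m + 4) + 6/7| < ϵ whenever m > (87/49)/ϵ.
Take N = (87/49)/ϵ. If m > N then |(-6m + 9)/(7m + 4) + 6/7| ≤ (87/49)/m < ϵ.

N = (87/49)/ϵ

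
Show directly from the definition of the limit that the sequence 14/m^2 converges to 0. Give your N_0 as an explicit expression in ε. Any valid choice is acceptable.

N_0 = (14/ε)^{1/2}

Suppose ε > 0. For m ≥ 1, |14/m^2 − 0| = 14/m^2.
14/m^2 < ε ⇔ m^2 > 14/ε ⇔ m > (14/ε)^{1/2}.
Take N_0 = (14/ε)^{1/2}. Then m > N_0 implies 14/m^2 < ε.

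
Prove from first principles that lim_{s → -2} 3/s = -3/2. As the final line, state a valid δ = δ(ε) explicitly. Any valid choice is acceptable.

Suppose ε > 0. We seek δ > 0 such that 0 < |s + 2| < δ implies |3/s + 3/2| < ε.
|3/s + 3/2| = 3·|-2 − s|/(2·|s|) = 3|s + 2|/(2|s|).
Restrict δ ≤ 1. Then |s + 2| < 1 gives |s| > 1, so 2|s| > 2.
Then |3/s + 3/2| < 3|s + 2|/2, which is < ε when |s + 2| < (2/3)ε.
Take δ = min(1, (2/3)ε). Then 0 < |s + 2| < δ gives both |s + 2| < 1 and |s + 2| < (2/3)ε, so |3/s + 3/2| < ε.

δ = min(1, (2/3)ε)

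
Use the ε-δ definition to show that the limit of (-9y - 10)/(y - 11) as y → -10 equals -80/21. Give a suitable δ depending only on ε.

Suppose ε > 0. We want δ > 0 with 0 < |y + 10| < δ ⇒ |(-9y - 10)/(y - 11) + 80/21| < ε.
Combining over a common denominator, (-9y - 10)/(y - 11) + 80/21 = [(-9y - 10)·(-21) − 80·(y - 11)] / [(-21)·(y - 11)] = 109(y + 10) / ((-21)(y - 11)).
So |(-9y - 10)/(y - 11) + 80/21| = 109|y + 10| / (21·|y − 11|).
Require δ ≤ 21/2, so |y − 11| ≥ |-21| − |y + 10| > 21 − 21/2 = 21/2.
Hence |(-9y - 10)/(y - 11) + 80/21| < 109|y + 10|/(21·(21/2)) = (218/441)|y + 10|, which is < ε once |y + 10| < (441/218)ε.
Take δ = min(21/2, (441/218)ε). Then 0 < |y + 10| < δ forces both bounds, so |(-9y - 10)/(y - 11) + 80/21| < ε.

δ = min(21/2, (441/218)ε)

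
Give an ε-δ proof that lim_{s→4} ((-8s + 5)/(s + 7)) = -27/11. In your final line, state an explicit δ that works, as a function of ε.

Suppose ε > 0. We want δ > 0 with 0 < |s − 4| < δ ⇒ |(-8s + 5)/(s + 7) + 27/11| < ε.
Combining over a common denominator, (-8s + 5)/(s + 7) + 27/11 = [(-8s + 5)·11 − (-27)·(s + 7)] / [11·(s + 7)] = -61(s − 4) / (11(s + 7)).
So |(-8s + 5)/(s + 7) + 27/11| = 61|s − 4| / (11·|s + 7|).
Restrict δ ≤ 11/2. Then |s − 4| < 11/2 gives |s + 7| = |(s − 4) + 11| ≥ 11 − 11/2 = 11/2.
Hence |(-8s + 5)/(s + 7) + 27/11| < 61|s − 4|/(11·(11/2)) = (122/121)|s − 4|, which is < ε once |s − 4| < (121/122)ε.
Take δ = min(11/2, (121/122)ε). Then 0 < |s − 4| < δ forces both bounds, so |(-8s + 5)/(s + 7) + 27/11| < ε.

δ = min(11/2, (121/122)ε)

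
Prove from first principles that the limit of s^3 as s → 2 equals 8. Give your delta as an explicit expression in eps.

Fix eps > 0. We seek delta > 0 with 0 < |s − 2| < delta ⇒ |s^3 − 8| < eps.
Factor: s^3 − 8 = (s − 2)(s^2 + 2s + 4), so |s^3 − 8| = |s − 2|·|s^2 + 2s + 4|.
Restrict delta ≤ 1. Then |s − 2| < 1 gives |s| < 3, so by the triangle inequality |s^2 + 2s + 4| ≤ 3^2 + 2·3 + 4 = 19.
Hence |s^3 − 8| ≤ 19|s − 2|, which is < eps once |s − 2| < eps/19.
Take delta = min(1, eps/19). If 0 < |s − 2| < delta then both bounds hold and |s^3 − 8| ≤ 19|s − 2| < 19·(eps/19) = eps.

delta = min(1, eps/19)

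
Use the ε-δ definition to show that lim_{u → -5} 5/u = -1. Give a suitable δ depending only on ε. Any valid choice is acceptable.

Let ε > 0 be given. We seek δ > 0 such that 0 < |u + 5| < δ implies |5/u + 1| < ε.
|5/u + 1| = 5·|-5 − u|/(5·|u|) = 5|u + 5|/(5|u|).
Restrict δ ≤ 5/2. Then |u + 5| < 5/2 gives |u| > 5/2, so 5|u| > 25/2.
Then |5/u + 1| < 5|u + 5|/(25/2), which is < ε when |u + 5| < (5/2)ε.
Take δ = min(5/2, (5/2)ε). Then 0 < |u + 5| < δ gives both |u + 5| < 5/2 and |u + 5| < (5/2)ε, so |5/u + 1| < ε.

δ = min(5/2, (5/2)ε)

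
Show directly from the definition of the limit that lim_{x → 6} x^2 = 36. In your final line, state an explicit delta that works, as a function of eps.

delta = min(1, eps/13)

Suppose eps > 0. We seek delta > 0 with 0 < |x − 6| < delta ⇒ |x^2 − 36| < eps.
Factor: x^2 − 36 = (x − 6)(x + 6), so |x^2 − 36| = |x − 6|·|x + 6|.
Restrict delta ≤ 1. Then |x − 6| < 1 gives |x| < 7, so by the triangle inequality |x + 6| ≤ 7 + 6 = 13.
Hence |x^2 − 36| ≤ 13|x − 6|, which is < eps once |x − 6| < eps/13.
Take delta = min(1, eps/13). If 0 < |x − 6| < delta then both bounds hold and |x^2 − 36| ≤ 13|x − 6| < 13·(eps/13) = eps.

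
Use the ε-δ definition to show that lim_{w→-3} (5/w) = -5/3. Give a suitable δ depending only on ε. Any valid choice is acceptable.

δ = min(3/2, (9/10)ε)

Suppose ε > 0. We seek δ > 0 such that 0 < |w + 3| < δ implies |5/w + 5/3| < ε.
|5/w + 5/3| = 5·|-3 − w|/(3·|w|) = 5|w + 3|/(3|w|).
Restrict δ ≤ 3/2. Then |w + 3| < 3/2 gives |w| > 3/2, so 3|w| > 9/2.
Then |5/w + 5/3| < 5|w + 3|/(9/2), which is < ε when |w + 3| < (9/10)ε.
Take δ = min(3/2, (9/10)ε). Then 0 < |w + 3| < δ gives both |w + 3| < 3/2 and |w + 3| < (9/10)ε, so |5/w + 5/3| < ε.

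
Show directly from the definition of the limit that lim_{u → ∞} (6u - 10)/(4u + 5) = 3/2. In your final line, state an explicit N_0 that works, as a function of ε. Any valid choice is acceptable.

Suppose ε > 0. We seek N_0 > 0 such that u > N_0 implies |(6u - 10)/(4u + 5) − (3/2)| < ε.
(6u - 10)/(4u + 5) − (3/2) = (4(6u - 10) − 6(4u + 5)) / (4(4u + 5)) = -70/(4(4u + 5)).
For u > 0 we have 4u + 5 > 4u, so |(6u - 10)/(4u + 5) − (3/2)| = 70/(4(4u + 5)) < 70/(4·4u) = (35/8)/u.
Thus |(6u - 10)/(4u + 5) − (3/2)| < ε whenever u > (35/8)/ε.
Take N_0 = (35/8)/ε. If u > N_0 then |(6u - 10)/(4u + 5) − (3/2)| < (35/8)/u < ε.

N_0 = (35/8)/ε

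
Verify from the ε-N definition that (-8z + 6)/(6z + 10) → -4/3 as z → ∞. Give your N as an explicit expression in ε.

N = (29/9)/ε

Let ε > 0 be given. We seek N > 0 such that z > N implies |(-8z + 6)/(6z + 10) + 4/3| < ε.
(-8z + 6)/(6z + 10) + 4/3 = (6(-8z + 6) − (-8)(6z + 10)) / (6(6z + 10)) = 116/(6(6z + 10)).
For z > 0 we have 6z + 10 > 6z, so |(-8z + 6)/(6z + 10) + 4/3| = 116/(6(6z + 10)) < 116/(6·6z) = (29/9)/z.
Thus |(-8z + 6)/(6z + 10) + 4/3| < ε whenever z > (29/9)/ε.
Take N = (29/9)/ε. If z > N then |(-8z + 6)/(6z + 10) + 4/3| < (29/9)/z < ε.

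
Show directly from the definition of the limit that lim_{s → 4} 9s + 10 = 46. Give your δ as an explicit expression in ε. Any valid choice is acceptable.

Suppose ε > 0. We need δ > 0 so that 0 < |s − 4| < δ implies |(9s + 10) − 46| < ε.
|(9s + 10) − 46| = |9s - 36| = 9|s − 4|.
So 9|s − 4| < ε exactly when |s − 4| < ε/9.
Choosing δ = ε/9 gives |(9s + 10) − 46| = 9|s − 4| < ε whenever |s − 4| < δ.

δ = ε/9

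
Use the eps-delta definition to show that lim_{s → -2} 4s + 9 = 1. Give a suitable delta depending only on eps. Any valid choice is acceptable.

Fix eps > 0. We need delta > 0 so that 0 < |s + 2| < delta implies |(4s + 9) − 1| < eps.
Since (4s + 9) − 1 = 4(s + 2), we have |(4s + 9) − 1| = 4|s + 2|.
Thus it suffices that |s + 2| < eps/4.
Take delta = eps/4. If 0 < |s + 2| < delta then |(4s + 9) − 1| = 4|s + 2| < 4·(eps/4) = eps.

delta = eps/4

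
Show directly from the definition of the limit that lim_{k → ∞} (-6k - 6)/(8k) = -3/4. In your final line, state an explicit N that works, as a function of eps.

N = (3/4)/eps

Fix eps > 0. For k ≥ 1, |(-6k - 6)/(8k) + 3/4| = |-48|/(8(8k)) = 48/(8(8k)).
Since 8k ≥ 8k for k ≥ 1, this is ≤ 48/(8·8k) = (3/4)/k.
So |(-6k - 6)/(8k) + 3/4| < eps whenever k > (3/4)/eps.
Take N = (3/4)/eps. If k > N then |(-6k - 6)/(8k) + 3/4| ≤ (3/4)/k < eps.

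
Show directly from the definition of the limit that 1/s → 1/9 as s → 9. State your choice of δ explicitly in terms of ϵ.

Let ϵ > 0. We seek δ > 0 such that 0 < |s − 9| < δ implies |1/s − (1/9)| < ϵ.
|1/s − (1/9)| = |9 − s|/(9·|s|) = |s − 9|/(9|s|).
Require δ ≤ 9/2 so that |s| > 9 − 9/2 = 9/2, hence 9|s| > 81/2.
Then |1/s − (1/9)| < |s − 9|/(81/2), which is < ϵ when |s − 9| < (81/2)ϵ.
Take δ = min(9/2, (81/2)ϵ). Then 0 < |s − 9| < δ gives both |s − 9| < 9/2 and |s − 9| < (81/2)ϵ, so |1/s − (1/9)| < ϵ.

δ = min(9/2, (81/2)ϵ)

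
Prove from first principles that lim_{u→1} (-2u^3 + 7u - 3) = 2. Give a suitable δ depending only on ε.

δ = min(2, ε/29)

Fix ε > 0. We want δ > 0 such that 0 < |u − 1| < δ implies |(-2u^3 + 7u - 3) − 2| < ε.
(-2u^3 + 7u - 3) − 2 = -2u^3 + 7u - 5 = (u − 1)(-2u^2 - 2u + 5).
So |(-2u^3 + 7u - 3) − 2| = |u − 1|·|-2u^2 - 2u + 5|.
Assume first that |u − 1| < 2, so |u| < 3. Then |-2u^2 - 2u + 5| ≤ 2·3^2 + 2·3 + 5 = 29.
Hence |(-2u^3 + 7u - 3) − 2| ≤ 29|u − 1| < ε provided |u − 1| < ε/29.
Choosing δ = min(2, ε/29) ensures both conditions, hence |(-2u^3 + 7u - 3) − 2| < ε.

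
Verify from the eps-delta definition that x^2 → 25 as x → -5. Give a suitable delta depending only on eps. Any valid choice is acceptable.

Let eps > 0 be given. We seek delta > 0 with 0 < |x + 5| < delta ⇒ |x^2 − 25| < eps.
Factor: x^2 − 25 = (x + 5)(x - 5), so |x^2 − 25| = |x + 5|·|x - 5|.
Impose delta ≤ 2 so that |x| < 7; then |x - 5| ≤ 12.
Hence |x^2 − 25| ≤ 12|x + 5|, which is < eps once |x + 5| < eps/12.
Take delta = min(2, eps/12). If 0 < |x + 5| < delta then both bounds hold and |x^2 − 25| ≤ 12|x + 5| < 12·(eps/12) = eps.

delta = min(2, eps/12)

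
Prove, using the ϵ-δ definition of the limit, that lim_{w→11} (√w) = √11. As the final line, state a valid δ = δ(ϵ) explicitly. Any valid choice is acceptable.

Suppose ϵ > 0. We want δ > 0 such that 0 < |w − 11| < δ implies |√w − √11| < ϵ.
Multiplying by the conjugate, |√w − √11| = |w − 11|/(√w + √11).
Restrict δ ≤ 11 so that |w − 11| < 11 forces w > 0, and then √w + √11 > √11.
Hence |√w − √11| < |w − 11|/√11, which is < ϵ once |w − 11| < √11·ϵ.
Take δ = min(11, √11·ϵ). If 0 < |w − 11| < δ then w > 0 and |√w − √11| < |w − 11|/√11 < ϵ.

δ = min(11, √11·ϵ)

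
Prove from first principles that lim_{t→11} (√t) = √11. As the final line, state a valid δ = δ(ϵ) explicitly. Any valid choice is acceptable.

δ = min(11, √11·ϵ)

Suppose ϵ > 0. We want δ > 0 such that 0 < |t − 11| < δ implies |√t − √11| < ϵ.
Rationalise: √t − √11 = (t − 11)/(√t + √11), so |√t − √11| = |t − 11|/(√t + √11).
Restrict δ ≤ 11 so that |t − 11| < 11 forces t > 0, and then √t + √11 > √11.
Hence |√t − √11| < |t − 11|/√11, which is < ϵ once |t − 11| < √11·ϵ.
Take δ = min(11, √11·ϵ). If 0 < |t − 11| < δ then t > 0 and |√t − √11| < |t − 11|/√11 < ϵ.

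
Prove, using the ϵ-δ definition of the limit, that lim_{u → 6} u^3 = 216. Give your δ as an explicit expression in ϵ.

Let ϵ > 0. We seek δ > 0 with 0 < |u − 6| < δ ⇒ |u^3 − 216| < ϵ.
Factor: u^3 − 216 = (u − 6)(u^2 + 6u + 36), so |u^3 − 216| = |u − 6|·|u^2 + 6u + 36|.
Restrict δ ≤ 2. Then |u − 6| < 2 gives |u| < 8, so by the triangle inequality |u^2 + 6u + 36| ≤ 8^2 + 6·8 + 36 = 148.
Hence |u^3 − 216| ≤ 148|u − 6|, which is < ϵ once |u − 6| < ϵ/148.
Take δ = min(2, ϵ/148). If 0 < |u − 6| < δ then both bounds hold and |u^3 − 216| ≤ 148|u − 6| < 148·(ϵ/148) = ϵ.

δ = min(2, ϵ/148)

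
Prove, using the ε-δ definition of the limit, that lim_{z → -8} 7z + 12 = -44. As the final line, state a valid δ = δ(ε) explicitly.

δ = ε/7

Let ε > 0. We need δ > 0 so that 0 < |z + 8| < δ implies |(7z + 12) + 44| < ε.
|(7z + 12) + 44| = |7z + 56| = 7|z + 8|.
Thus it suffices that |z + 8| < ε/7.
Take δ = ε/7. If 0 < |z + 8| < δ then |(7z + 12) + 44| = 7|z + 8| < 7·(ε/7) = ε.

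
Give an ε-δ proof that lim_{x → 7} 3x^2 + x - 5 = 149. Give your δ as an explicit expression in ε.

Let ε > 0 be given. We want δ > 0 such that 0 < |x − 7| < δ implies |(3x^2 + x - 5) − 149| < ε.
(3x^2 + x - 5) − 149 = 3x^2 + x - 154 = (x − 7)(3x + 22).
So |(3x^2 + x - 5) − 149| = |x − 7|·|3x + 22|.
Assume first that |x − 7| < 1, so |x| < 8. Then |3x + 22| ≤ 3·8 + 22 = 46.
Hence |(3x^2 + x - 5) − 149| ≤ 46|x − 7| < ε provided |x − 7| < ε/46.
Choosing δ = min(1, ε/46) ensures both conditions, hence |(3x^2 + x - 5) − 149| < ε.

δ = min(1, ε/46)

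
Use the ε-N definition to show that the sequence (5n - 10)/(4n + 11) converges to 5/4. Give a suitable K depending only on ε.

K = (95/16)/ε

Let ε > 0. For n ≥ 1, |(5n - 10)/(4n + 11) − (5/4)| = |-95|/(4(4n + 11)) = 95/(4(4n + 11)).
Since 4n + 11 ≥ 4n for n ≥ 1, this is ≤ 95/(4·4n) = (95/16)/n.
So |(5n - 10)/(4n + 11) − (5/4)| < ε whenever n > (95/16)/ε.
Take K = (95/16)/ε. If n > K then |(5n - 10)/(4n + 11) − (5/4)| ≤ (95/16)/n < ε.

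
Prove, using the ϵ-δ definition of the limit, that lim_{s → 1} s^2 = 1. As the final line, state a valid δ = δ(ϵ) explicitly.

Let ϵ > 0 be given. We seek δ > 0 with 0 < |s − 1| < δ ⇒ |s^2 − 1| < ϵ.
Factor: s^2 − 1 = (s − 1)(s + 1), so |s^2 − 1| = |s − 1|·|s + 1|.
Impose δ ≤ 1 so that |s| < 2; then |s + 1| ≤ 3.
Hence |s^2 − 1| ≤ 3|s − 1|, which is < ϵ once |s − 1| < ϵ/3.
Take δ = min(1, ϵ/3). If 0 < |s − 1| < δ then both bounds hold and |s^2 − 1| ≤ 3|s − 1| < 3·(ϵ/3) = ϵ.

δ = min(1, ϵ/3)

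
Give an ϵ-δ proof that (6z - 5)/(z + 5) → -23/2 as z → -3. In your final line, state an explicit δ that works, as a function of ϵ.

δ = min(1, (2/35)ϵ)

Let ϵ > 0. We want δ > 0 with 0 < |z + 3| < δ ⇒ |(6z - 5)/(z + 5) + 23/2| < ϵ.
Combining over a common denominator, (6z - 5)/(z + 5) + 23/2 = [(6z - 5)·2 − (-23)·(z + 5)] / [2·(z + 5)] = 35(z + 3) / (2(z + 5)).
So |(6z - 5)/(z + 5) + 23/2| = 35|z + 3| / (2·|z + 5|).
Restrict δ ≤ 1. Then |z + 3| < 1 gives |z + 5| = |(z + 3) + 2| ≥ 2 − 1 = 1.
Hence |(6z - 5)/(z + 5) + 23/2| < 35|z + 3|/(2·1) = (35/2)|z + 3|, which is < ϵ once |z + 3| < (2/35)ϵ.
Take δ = min(1, (2/35)ϵ). Then 0 < |z + 3| < δ forces both bounds, so |(6z - 5)/(z + 5) + 23/2| < ϵ.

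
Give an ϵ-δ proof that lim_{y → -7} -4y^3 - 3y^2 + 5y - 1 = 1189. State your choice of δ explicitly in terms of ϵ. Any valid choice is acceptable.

Suppose ϵ > 0. We want δ > 0 such that 0 < |y + 7| < δ implies |(-4y^3 - 3y^2 + 5y - 1) − 1189| < ϵ.
(-4y^3 - 3y^2 + 5y - 1) − 1189 = -4y^3 - 3y^2 + 5y - 1190 = (y + 7)(-4y^2 + 25y - 170).
So |(-4y^3 - 3y^2 + 5y - 1) − 1189| = |y + 7|·|-4y^2 + 25y - 170|.
Assume first that |y + 7| < 1, so |y| < 8. Then |-4y^2 + 25y - 170| ≤ 4·8^2 + 25·8 + 170 = 626.
Hence |(-4y^3 - 3y^2 + 5y - 1) − 1189| ≤ 626|y + 7| < ϵ provided |y + 7| < ϵ/626.
Choosing δ = min(1, ϵ/626) ensures both conditions, hence |(-4y^3 - 3y^2 + 5y - 1) − 1189| < ϵ.

δ = min(1, ϵ/626)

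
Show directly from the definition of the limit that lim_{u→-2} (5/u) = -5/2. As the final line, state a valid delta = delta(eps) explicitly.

delta = min(1, (2/5)eps)

Let eps > 0 be given. We seek delta > 0 such that 0 < |u + 2| < delta implies |5/u + 5/2| < eps.
|5/u + 5/2| = 5·|-2 − u|/(2·|u|) = 5|u + 2|/(2|u|).
Restrict delta ≤ 1. Then |u + 2| < 1 gives |u| > 1, so 2|u| > 2.
Then |5/u + 5/2| < 5|u + 2|/2, which is < eps when |u + 2| < (2/5)eps.
Take delta = min(1, (2/5)eps). Then 0 < |u + 2| < delta gives both |u + 2| < 1 and |u + 2| < (2/5)eps, so |5/u + 5/2| < eps.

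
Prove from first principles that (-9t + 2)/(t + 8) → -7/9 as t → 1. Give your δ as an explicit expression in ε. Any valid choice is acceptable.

δ = min(9/2, (81/148)ε)

Let ε > 0 be given. We want δ > 0 with 0 < |t − 1| < δ ⇒ |(-9t + 2)/(t + 8) + 7/9| < ε.
Combining over a common denominator, (-9t + 2)/(t + 8) + 7/9 = [(-9t + 2)·9 − (-7)·(t + 8)] / [9·(t + 8)] = -74(t − 1) / (9(t + 8)).
So |(-9t + 2)/(t + 8) + 7/9| = 74|t − 1| / (9·|t + 8|).
Require δ ≤ 9/2, so |t + 8| ≥ |9| − |t − 1| > 9 − 9/2 = 9/2.
Hence |(-9t + 2)/(t + 8) + 7/9| < 74|t − 1|/(9·(9/2)) = (148/81)|t − 1|, which is < ε once |t − 1| < (81/148)ε.
Take δ = min(9/2, (81/148)ε). Then 0 < |t − 1| < δ forces both bounds, so |(-9t + 2)/(t + 8) + 7/9| < ε.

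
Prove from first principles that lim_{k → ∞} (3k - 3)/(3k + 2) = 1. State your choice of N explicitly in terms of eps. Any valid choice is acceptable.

Suppose eps > 0. For k ≥ 1, |(3k - 3)/(3k + 2) − 1| = |-15|/(3(3k + 2)) = 15/(3(3k + 2)).
Since 3k + 2 ≥ 3k for k ≥ 1, this is ≤ 15/(3·3k) = (5/3)/k.
So |(3k - 3)/(3k + 2) − 1| < eps whenever k > (5/3)/eps.
Take N = (5/3)/eps. If k > N then |(3k - 3)/(3k + 2) − 1| ≤ (5/3)/k < eps.

N = (5/3)/eps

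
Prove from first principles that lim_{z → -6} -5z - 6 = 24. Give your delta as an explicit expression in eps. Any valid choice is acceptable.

Fix eps > 0. We need delta > 0 so that 0 < |z + 6| < delta implies |(-5z - 6) − 24| < eps.
Since (-5z - 6) − 24 = -5(z + 6), we have |(-5z - 6) − 24| = 5|z + 6|.
So 5|z + 6| < eps exactly when |z + 6| < eps/5.
Take delta = eps/5. If 0 < |z + 6| < delta then |(-5z - 6) − 24| = 5|z + 6| < 5·(eps/5) = eps.

delta = eps/5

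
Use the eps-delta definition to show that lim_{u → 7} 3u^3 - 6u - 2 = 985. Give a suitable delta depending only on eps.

delta = min(1, eps/501)

Suppose eps > 0. We want delta > 0 such that 0 < |u − 7| < delta implies |(3u^3 - 6u - 2) − 985| < eps.
(3u^3 - 6u - 2) − 985 = 3u^3 - 6u - 987 = (u − 7)(3u^2 + 21u + 141).
So |(3u^3 - 6u - 2) − 985| = |u − 7|·|3u^2 + 21u + 141|.
Assume first that |u − 7| < 1, so |u| < 8. Then |3u^2 + 21u + 141| ≤ 3·8^2 + 21·8 + 141 = 501.
Hence |(3u^3 - 6u - 2) − 985| ≤ 501|u − 7| < eps provided |u − 7| < eps/501.
Take delta = min(1, eps/501). Then 0 < |u − 7| < delta gives both |u − 7| < 1 and |u − 7| < eps/501, so |(3u^3 - 6u - 2) − 985| < eps.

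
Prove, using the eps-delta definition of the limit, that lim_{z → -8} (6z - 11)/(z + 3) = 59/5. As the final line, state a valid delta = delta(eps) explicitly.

delta = min(5/2, (25/58)eps)

Fix eps > 0. We want delta > 0 with 0 < |z + 8| < delta ⇒ |(6z - 11)/(z + 3) − (59/5)| < eps.
Combining over a common denominator, (6z - 11)/(z + 3) − (59/5) = [(6z - 11)·(-5) − (-59)·(z + 3)] / [(-5)·(z + 3)] = 29(z + 8) / ((-5)(z + 3)).
So |(6z - 11)/(z + 3) − (59/5)| = 29|z + 8| / (5·|z + 3|).
Restrict delta ≤ 5/2. Then |z + 8| < 5/2 gives |z + 3| = |(z + 8) + (-5)| ≥ 5 − 5/2 = 5/2.
Hence |(6z - 11)/(z + 3) − (59/5)| < 29|z + 8|/(5·(5/2)) = (58/25)|z + 8|, which is < eps once |z + 8| < (25/58)eps.
Take delta = min(5/2, (25/58)eps). Then 0 < |z + 8| < delta forces both bounds, so |(6z - 11)/(z + 3) − (59/5)| < eps.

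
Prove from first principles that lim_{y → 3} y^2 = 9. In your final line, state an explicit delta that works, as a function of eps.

delta = min(1, eps/7)

Let eps > 0 be given. We seek delta > 0 with 0 < |y − 3| < delta ⇒ |y^2 − 9| < eps.
Factor: y^2 − 9 = (y − 3)(y + 3), so |y^2 − 9| = |y − 3|·|y + 3|.
Restrict delta ≤ 1. Then |y − 3| < 1 gives |y| < 4, so by the triangle inequality |y + 3| ≤ 4 + 3 = 7.
Hence |y^2 − 9| ≤ 7|y − 3|, which is < eps once |y − 3| < eps/7.
Take delta = min(1, eps/7). If 0 < |y − 3| < delta then both bounds hold and |y^2 − 9| ≤ 7|y − 3| < 7·(eps/7) = eps.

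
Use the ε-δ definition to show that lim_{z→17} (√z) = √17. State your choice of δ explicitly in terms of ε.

δ = min(17, √17·ε)

Let ε > 0. We want δ > 0 such that 0 < |z − 17| < δ implies |√z − √17| < ε.
Multiplying by the conjugate, |√z − √17| = |z − 17|/(√z + √17).
Restrict δ ≤ 17 so that |z − 17| < 17 forces z > 0, and then √z + √17 > √17.
Hence |√z − √17| < |z − 17|/√17, which is < ε once |z − 17| < √17·ε.
Take δ = min(17, √17·ε). If 0 < |z − 17| < δ then z > 0 and |√z − √17| < |z − 17|/√17 < ε.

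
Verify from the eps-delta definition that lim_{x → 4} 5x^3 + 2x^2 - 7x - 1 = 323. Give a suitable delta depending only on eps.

Let eps > 0. We want delta > 0 such that 0 < |x − 4| < delta implies |(5x^3 + 2x^2 - 7x - 1) − 323| < eps.
(5x^3 + 2x^2 - 7x - 1) − 323 = 5x^3 + 2x^2 - 7x - 324 = (x − 4)(5x^2 + 22x + 81).
So |(5x^3 + 2x^2 - 7x - 1) − 323| = |x − 4|·|5x^2 + 22x + 81|.
Require delta ≤ 1. Then |x − 4| < 1 gives |x| < 5, and by the triangle inequality |5x^2 + 22x + 81| ≤ 5·5^2 + 22·5 + 81 = 316.
Hence |(5x^3 + 2x^2 - 7x - 1) − 323| ≤ 316|x − 4| < eps provided |x − 4| < eps/316.
Take delta = min(1, eps/316). Then 0 < |x − 4| < delta gives both |x − 4| < 1 and |x − 4| < eps/316, so |(5x^3 + 2x^2 - 7x - 1) − 323| < eps.

delta = min(1, eps/316)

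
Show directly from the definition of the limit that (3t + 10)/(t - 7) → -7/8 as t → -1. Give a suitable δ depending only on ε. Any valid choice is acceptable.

Fix ε > 0. We want δ > 0 with 0 < |t + 1| < δ ⇒ |(3t + 10)/(t - 7) + 7/8| < ε.
Combining over a common denominator, (3t + 10)/(t - 7) + 7/8 = [(3t + 10)·(-8) − 7·(t - 7)] / [(-8)·(t - 7)] = -31(t + 1) / ((-8)(t - 7)).
So |(3t + 10)/(t - 7) + 7/8| = 31|t + 1| / (8·|t − 7|).
Require δ ≤ 4, so |t − 7| ≥ |-8| − |t + 1| > 8 − 4 = 4.
Hence |(3t + 10)/(t - 7) + 7/8| < 31|t + 1|/(8·4) = (31/32)|t + 1|, which is < ε once |t + 1| < (32/31)ε.
Take δ = min(4, (32/31)ε). Then 0 < |t + 1| < δ forces both bounds, so |(3t + 10)/(t - 7) + 7/8| < ε.

δ = min(4, (32/31)ε)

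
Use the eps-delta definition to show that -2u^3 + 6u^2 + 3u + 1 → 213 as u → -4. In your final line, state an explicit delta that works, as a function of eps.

Let eps > 0. We want delta > 0 such that 0 < |u + 4| < delta implies |(-2u^3 + 6u^2 + 3u + 1) − 213| < eps.
(-2u^3 + 6u^2 + 3u + 1) − 213 = -2u^3 + 6u^2 + 3u - 212 = (u + 4)(-2u^2 + 14u - 53).
So |(-2u^3 + 6u^2 + 3u + 1) − 213| = |u + 4|·|-2u^2 + 14u - 53|.
Require delta ≤ 2. Then |u + 4| < 2 gives |u| < 6, and by the triangle inequality |-2u^2 + 14u - 53| ≤ 2·6^2 + 14·6 + 53 = 209.
Hence |(-2u^3 + 6u^2 + 3u + 1) − 213| ≤ 209|u + 4| < eps provided |u + 4| < eps/209.
Choosing delta = min(2, eps/209) ensures both conditions, hence |(-2u^3 + 6u^2 + 3u + 1) − 213| < eps.

delta = min(2, eps/209)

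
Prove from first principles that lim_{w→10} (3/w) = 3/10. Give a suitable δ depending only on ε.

Fix ε > 0. We seek δ > 0 such that 0 < |w − 10| < δ implies |3/w − (3/10)| < ε.
|3/w − (3/10)| = 3·|10 − w|/(10·|w|) = 3|w − 10|/(10|w|).
Require δ ≤ 5 so that |w| > 10 − 5 = 5, hence 10|w| > 50.
Then |3/w − (3/10)| < 3|w − 10|/50, which is < ε when |w − 10| < (50/3)ε.
Take δ = min(5, (50/3)ε). Then 0 < |w − 10| < δ gives both |w − 10| < 5 and |w − 10| < (50/3)ε, so |3/w − (3/10)| < ε.

δ = min(5, (50/3)ε)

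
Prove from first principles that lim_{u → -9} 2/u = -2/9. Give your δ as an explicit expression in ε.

δ = min(9/2, (81/4)ε)

Let ε > 0. We seek δ > 0 such that 0 < |u + 9| < δ implies |2/u + 2/9| < ε.
|2/u + 2/9| = 2·|-9 − u|/(9·|u|) = 2|u + 9|/(9|u|).
Require δ ≤ 9/2 so that |u| > 9 − 9/2 = 9/2, hence 9|u| > 81/2.
Then |2/u + 2/9| < 2|u + 9|/(81/2), which is < ε when |u + 9| < (81/4)ε.
Take δ = min(9/2, (81/4)ε). Then 0 < |u + 9| < δ gives both |u + 9| < 9/2 and |u + 9| < (81/4)ε, so |2/u + 2/9| < ε.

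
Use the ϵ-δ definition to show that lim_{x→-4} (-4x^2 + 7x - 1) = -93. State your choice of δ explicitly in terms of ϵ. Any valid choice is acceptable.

δ = min(1, ϵ/43)

Let ϵ > 0. We want δ > 0 such that 0 < |x + 4| < δ implies |(-4x^2 + 7x - 1) + 93| < ϵ.
(-4x^2 + 7x - 1) + 93 = -4x^2 + 7x + 92 = (x + 4)(-4x + 23).
So |(-4x^2 + 7x - 1) + 93| = |x + 4|·|-4x + 23|.
Assume first that |x + 4| < 1, so |x| < 5. Then |-4x + 23| ≤ 4·5 + 23 = 43.
Hence |(-4x^2 + 7x - 1) + 93| ≤ 43|x + 4| < ϵ provided |x + 4| < ϵ/43.
Take δ = min(1, ϵ/43). Then 0 < |x + 4| < δ gives both |x + 4| < 1 and |x + 4| < ϵ/43, so |(-4x^2 + 7x - 1) + 93| < ϵ.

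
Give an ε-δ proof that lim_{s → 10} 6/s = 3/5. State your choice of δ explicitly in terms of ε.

Let ε > 0. We seek δ > 0 such that 0 < |s − 10| < δ implies |6/s − (3/5)| < ε.
|6/s − (3/5)| = 6·|10 − s|/(10·|s|) = 6|s − 10|/(10|s|).
Require δ ≤ 5 so that |s| > 10 − 5 = 5, hence 10|s| > 50.
Then |6/s − (3/5)| < 6|s − 10|/50, which is < ε when |s − 10| < (25/3)ε.
Take δ = min(5, (25/3)ε). Then 0 < |s − 10| < δ gives both |s − 10| < 5 and |s − 10| < (25/3)ε, so |6/s − (3/5)| < ε.

δ = min(5, (25/3)ε)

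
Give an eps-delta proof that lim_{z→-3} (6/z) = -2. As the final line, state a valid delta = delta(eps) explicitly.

delta = min(3/2, (3/4)eps)

Fix eps > 0. We seek delta > 0 such that 0 < |z + 3| < delta implies |6/z + 2| < eps.
|6/z + 2| = 6·|-3 − z|/(3·|z|) = 6|z + 3|/(3|z|).
Require delta ≤ 3/2 so that |z| > 3 − 3/2 = 3/2, hence 3|z| > 9/2.
Then |6/z + 2| < 6|z + 3|/(9/2), which is < eps when |z + 3| < (3/4)eps.
Take delta = min(3/2, (3/4)eps). Then 0 < |z + 3| < delta gives both |z + 3| < 3/2 and |z + 3| < (3/4)eps, so |6/z + 2| < eps.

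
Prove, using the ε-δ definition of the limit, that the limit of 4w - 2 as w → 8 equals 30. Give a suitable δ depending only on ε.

δ = ε/4

Let ε > 0 be given. We need δ > 0 so that 0 < |w − 8| < δ implies |(4w - 2) − 30| < ε.
Since (4w - 2) − 30 = 4(w − 8), we have |(4w - 2) − 30| = 4|w − 8|.
Thus it suffices that |w − 8| < ε/4.
Take δ = ε/4. If 0 < |w − 8| < δ then |(4w - 2) − 30| = 4|w − 8| < 4·(ε/4) = ε.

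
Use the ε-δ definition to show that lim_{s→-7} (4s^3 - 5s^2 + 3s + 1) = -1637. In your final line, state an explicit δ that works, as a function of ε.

δ = min(2, ε/855)

Let ε > 0. We want δ > 0 such that 0 < |s + 7| < δ implies |(4s^3 - 5s^2 + 3s + 1) + 1637| < ε.
(4s^3 - 5s^2 + 3s + 1) + 1637 = 4s^3 - 5s^2 + 3s + 1638 = (s + 7)(4s^2 - 33s + 234).
So |(4s^3 - 5s^2 + 3s + 1) + 1637| = |s + 7|·|4s^2 - 33s + 234|.
Require δ ≤ 2. Then |s + 7| < 2 gives |s| < 9, and by the triangle inequality |4s^2 - 33s + 234| ≤ 4·9^2 + 33·9 + 234 = 855.
Hence |(4s^3 - 5s^2 + 3s + 1) + 1637| ≤ 855|s + 7| < ε provided |s + 7| < ε/855.
Choosing δ = min(2, ε/855) ensures both conditions, hence |(4s^3 - 5s^2 + 3s + 1) + 1637| < ε.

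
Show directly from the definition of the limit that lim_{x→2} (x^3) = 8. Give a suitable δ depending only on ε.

δ = min(2, ε/28)

Let ε > 0. We seek δ > 0 with 0 < |x − 2| < δ ⇒ |x^3 − 8| < ε.
Factor: x^3 − 8 = (x − 2)(x^2 + 2x + 4), so |x^3 − 8| = |x − 2|·|x^2 + 2x + 4|.
Restrict δ ≤ 2. Then |x − 2| < 2 gives |x| < 4, so by the triangle inequality |x^2 + 2x + 4| ≤ 4^2 + 2·4 + 4 = 28.
Hence |x^3 − 8| ≤ 28|x − 2|, which is < ε once |x − 2| < ε/28.
Take δ = min(2, ε/28). If 0 < |x − 2| < δ then both bounds hold and |x^3 − 8| ≤ 28|x − 2| < 28·(ε/28) = ε.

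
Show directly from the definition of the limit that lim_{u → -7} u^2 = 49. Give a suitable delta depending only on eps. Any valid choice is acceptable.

delta = min(1, eps/15)

Fix eps > 0. We seek delta > 0 with 0 < |u + 7| < delta ⇒ |u^2 − 49| < eps.
Factor: u^2 − 49 = (u + 7)(u - 7), so |u^2 − 49| = |u + 7|·|u - 7|.
Restrict delta ≤ 1. Then |u + 7| < 1 gives |u| < 8, so by the triangle inequality |u - 7| ≤ 8 + 7 = 15.
Hence |u^2 − 49| ≤ 15|u + 7|, which is < eps once |u + 7| < eps/15.
Take delta = min(1, eps/15). If 0 < |u + 7| < delta then both bounds hold and |u^2 − 49| ≤ 15|u + 7| < 15·(eps/15) = eps.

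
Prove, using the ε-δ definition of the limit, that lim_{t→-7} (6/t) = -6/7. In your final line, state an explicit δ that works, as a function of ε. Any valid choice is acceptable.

Let ε > 0 be given. We seek δ > 0 such that 0 < |t + 7| < δ implies |6/t + 6/7| < ε.
|6/t + 6/7| = 6·|-7 − t|/(7·|t|) = 6|t + 7|/(7|t|).
Require δ ≤ 7/2 so that |t| > 7 − 7/2 = 7/2, hence 7|t| > 49/2.
Then |6/t + 6/7| < 6|t + 7|/(49/2), which is < ε when |t + 7| < (49/12)ε.
Take δ = min(7/2, (49/12)ε). Then 0 < |t + 7| < δ gives both |t + 7| < 7/2 and |t + 7| < (49/12)ε, so |6/t + 6/7| < ε.

δ = min(7/2, (49/12)ε)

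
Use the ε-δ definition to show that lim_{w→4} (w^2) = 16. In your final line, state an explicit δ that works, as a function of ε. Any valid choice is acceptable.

Let ε > 0 be given. We seek δ > 0 with 0 < |w − 4| < δ ⇒ |w^2 − 16| < ε.
Factor: w^2 − 16 = (w − 4)(w + 4), so |w^2 − 16| = |w − 4|·|w + 4|.
Restrict δ ≤ 2. Then |w − 4| < 2 gives |w| < 6, so by the triangle inequality |w + 4| ≤ 6 + 4 = 10.
Hence |w^2 − 16| ≤ 10|w − 4|, which is < ε once |w − 4| < ε/10.
Take δ = min(2, ε/10). If 0 < |w − 4| < δ then both bounds hold and |w^2 − 16| ≤ 10|w − 4| < 10·(ε/10) = ε.

δ = min(2, ε/10)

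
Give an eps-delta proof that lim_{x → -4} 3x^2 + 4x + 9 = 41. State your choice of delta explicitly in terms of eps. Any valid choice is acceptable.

delta = min(1, eps/23)

Suppose eps > 0. We want delta > 0 such that 0 < |x + 4| < delta implies |(3x^2 + 4x + 9) − 41| < eps.
(3x^2 + 4x + 9) − 41 = 3x^2 + 4x - 32 = (x + 4)(3x - 8).
So |(3x^2 + 4x + 9) − 41| = |x + 4|·|3x - 8|.
Assume first that |x + 4| < 1, so |x| < 5. Then |3x - 8| ≤ 3·5 + 8 = 23.
Hence |(3x^2 + 4x + 9) − 41| ≤ 23|x + 4| < eps provided |x + 4| < eps/23.
Take delta = min(1, eps/23). Then 0 < |x + 4| < delta gives both |x + 4| < 1 and |x + 4| < eps/23, so |(3x^2 + 4x + 9) − 41| < eps.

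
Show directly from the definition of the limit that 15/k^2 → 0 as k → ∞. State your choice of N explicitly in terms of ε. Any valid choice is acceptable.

Suppose ε > 0. For k ≥ 1, |15/k^2 − 0| = 15/k^2.
15/k^2 < ε ⇔ k^2 > 15/ε ⇔ k > (15/ε)^{1/2}.
Take N = (15/ε)^{1/2}. Then k > N implies 15/k^2 < ε.

N = (15/ε)^{1/2}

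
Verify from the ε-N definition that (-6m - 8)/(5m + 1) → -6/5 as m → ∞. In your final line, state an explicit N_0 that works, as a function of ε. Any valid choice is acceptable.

N_0 = (34/25)/ε

Let ε > 0. For m ≥ 1, |(-6m - 8)/(5m + 1) + 6/5| = |-34|/(5(5m + 1)) = 34/(5(5m + 1)).
Since 5m + 1 ≥ 5m for m ≥ 1, this is ≤ 34/(5·5m) = (34/25)/m.
So |(-6m - 8)/(5m + 1) + 6/5| < ε whenever m > (34/25)/ε.
Take N_0 = (34/25)/ε. If m > N_0 then |(-6m - 8)/(5m + 1) + 6/5| ≤ (34/25)/m < ε.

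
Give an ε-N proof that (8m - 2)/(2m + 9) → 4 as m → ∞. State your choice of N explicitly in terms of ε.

Let ε > 0. For m ≥ 1, |(8m - 2)/(2m + 9) − 4| = |-76|/(2(2m + 9)) = 76/(2(2m + 9)).
Since 2m + 9 ≥ 2m for m ≥ 1, this is ≤ 76/(2·2m) = 19/m.
So |(8m - 2)/(2m + 9) − 4| < ε whenever m > 19/ε.
Take N = 19/ε. If m > N then |(8m - 2)/(2m + 9) − 4| ≤ 19/m < ε.

N = 19/ε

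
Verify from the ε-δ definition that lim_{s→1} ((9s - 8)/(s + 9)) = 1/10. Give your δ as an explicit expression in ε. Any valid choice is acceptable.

Let ε > 0 be given. We want δ > 0 with 0 < |s − 1| < δ ⇒ |(9s - 8)/(s + 9) − (1/10)| < ε.
Combining over a common denominator, (9s - 8)/(s + 9) − (1/10) = [(9s - 8)·10 − 1·(s + 9)] / [10·(s + 9)] = 89(s − 1) / (10(s + 9)).
So |(9s - 8)/(s + 9) − (1/10)| = 89|s − 1| / (10·|s + 9|).
Restrict δ ≤ 5. Then |s − 1| < 5 gives |s + 9| = |(s − 1) + 10| ≥ 10 − 5 = 5.
Hence |(9s - 8)/(s + 9) − (1/10)| < 89|s − 1|/(10·5) = (89/50)|s − 1|, which is < ε once |s − 1| < (50/89)ε.
Take δ = min(5, (50/89)ε). Then 0 < |s − 1| < δ forces both bounds, so |(9s - 8)/(s + 9) − (1/10)| < ε.

δ = min(5, (50/89)ε)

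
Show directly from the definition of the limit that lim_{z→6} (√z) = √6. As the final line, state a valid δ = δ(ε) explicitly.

δ = min(6, √6·ε)

Let ε > 0 be given. We want δ > 0 such that 0 < |z − 6| < δ implies |√z − √6| < ε.
Multiplying by the conjugate, |√z − √6| = |z − 6|/(√z + √6).
Restrict δ ≤ 6 so that |z − 6| < 6 forces z > 0, and then √z + √6 > √6.
Hence |√z − √6| < |z − 6|/√6, which is < ε once |z − 6| < √6·ε.
Take δ = min(6, √6·ε). If 0 < |z − 6| < δ then z > 0 and |√z − √6| < |z − 6|/√6 < ε.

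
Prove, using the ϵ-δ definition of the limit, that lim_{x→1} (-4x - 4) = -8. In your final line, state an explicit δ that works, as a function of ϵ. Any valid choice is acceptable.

δ = ϵ/4

Let ϵ > 0 be given. We need δ > 0 so that 0 < |x − 1| < δ implies |(-4x - 4) + 8| < ϵ.
Since (-4x - 4) + 8 = -4(x − 1), we have |(-4x - 4) + 8| = 4|x − 1|.
So 4|x − 1| < ϵ exactly when |x − 1| < ϵ/4.
Take δ = ϵ/4. If 0 < |x − 1| < δ then |(-4x - 4) + 8| = 4|x − 1| < 4·(ϵ/4) = ϵ.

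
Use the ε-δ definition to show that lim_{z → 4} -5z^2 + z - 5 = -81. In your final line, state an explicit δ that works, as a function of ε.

Fix ε > 0. We want δ > 0 such that 0 < |z − 4| < δ implies |(-5z^2 + z - 5) + 81| < ε.
(-5z^2 + z - 5) + 81 = -5z^2 + z + 76 = (z − 4)(-5z - 19).
So |(-5z^2 + z - 5) + 81| = |z − 4|·|-5z - 19|.
Require δ ≤ 1. Then |z − 4| < 1 gives |z| < 5, and by the triangle inequality |-5z - 19| ≤ 5·5 + 19 = 44.
Hence |(-5z^2 + z - 5) + 81| ≤ 44|z − 4| < ε provided |z − 4| < ε/44.
Choosing δ = min(1, ε/44) ensures both conditions, hence |(-5z^2 + z - 5) + 81| < ε.

δ = min(1, ε/44)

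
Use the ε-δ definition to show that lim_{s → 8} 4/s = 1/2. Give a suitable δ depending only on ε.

Let ε > 0. We seek δ > 0 such that 0 < |s − 8| < δ implies |4/s − (1/2)| < ε.
|4/s − (1/2)| = 4·|8 − s|/(8·|s|) = 4|s − 8|/(8|s|).
Require δ ≤ 4 so that |s| > 8 − 4 = 4, hence 8|s| > 32.
Then |4/s − (1/2)| < 4|s − 8|/32, which is < ε when |s − 8| < 8ε.
Take δ = min(4, 8ε). Then 0 < |s − 8| < δ gives both |s − 8| < 4 and |s − 8| < 8ε, so |4/s − (1/2)| < ε.

δ = min(4, 8ε)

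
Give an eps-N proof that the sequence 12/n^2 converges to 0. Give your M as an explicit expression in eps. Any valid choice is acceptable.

M = (12/eps)^{1/2}

Suppose eps > 0. For n ≥ 1, |12/n^2 − 0| = 12/n^2.
12/n^2 < eps ⇔ n^2 > 12/eps ⇔ n > (12/eps)^{1/2}.
Take M = (12/eps)^{1/2}. Then n > M implies 12/n^2 < eps.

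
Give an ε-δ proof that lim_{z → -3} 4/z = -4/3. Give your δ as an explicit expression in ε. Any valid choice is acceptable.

δ = min(3/2, (9/8)ε)

Suppose ε > 0. We seek δ > 0 such that 0 < |z + 3| < δ implies |4/z + 4/3| < ε.
|4/z + 4/3| = 4·|-3 − z|/(3·|z|) = 4|z + 3|/(3|z|).
Restrict δ ≤ 3/2. Then |z + 3| < 3/2 gives |z| > 3/2, so 3|z| > 9/2.
Then |4/z + 4/3| < 4|z + 3|/(9/2), which is < ε when |z + 3| < (9/8)ε.
Take δ = min(3/2, (9/8)ε). Then 0 < |z + 3| < δ gives both |z + 3| < 3/2 and |z + 3| < (9/8)ε, so |4/z + 4/3| < ε.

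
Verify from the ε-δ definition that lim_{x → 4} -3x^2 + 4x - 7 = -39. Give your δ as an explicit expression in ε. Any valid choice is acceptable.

δ = min(1, ε/23)

Suppose ε > 0. We want δ > 0 such that 0 < |x − 4| < δ implies |(-3x^2 + 4x - 7) + 39| < ε.
(-3x^2 + 4x - 7) + 39 = -3x^2 + 4x + 32 = (x − 4)(-3x - 8).
So |(-3x^2 + 4x - 7) + 39| = |x − 4|·|-3x - 8|.
Require δ ≤ 1. Then |x − 4| < 1 gives |x| < 5, and by the triangle inequality |-3x - 8| ≤ 3·5 + 8 = 23.
Hence |(-3x^2 + 4x - 7) + 39| ≤ 23|x − 4| < ε provided |x − 4| < ε/23.
Choosing δ = min(1, ε/23) ensures both conditions, hence |(-3x^2 + 4x - 7) + 39| < ε.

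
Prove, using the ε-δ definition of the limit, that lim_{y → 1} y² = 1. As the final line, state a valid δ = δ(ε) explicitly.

δ = min(1, ε/3)

Suppose ε > 0. We seek δ > 0 with 0 < |y − 1| < δ ⇒ |y² − 1| < ε.
Factor: y² − 1 = (y − 1)(y + 1), so |y² − 1| = |y − 1|·|y + 1|.
Impose δ ≤ 1 so that |y| < 2; then |y + 1| ≤ 3.
Hence |y² − 1| ≤ 3|y − 1|, which is < ε once |y − 1| < ε/3.
Take δ = min(1, ε/3). If 0 < |y − 1| < δ then both bounds hold and |y² − 1| ≤ 3|y − 1| < 3·(ε/3) = ε.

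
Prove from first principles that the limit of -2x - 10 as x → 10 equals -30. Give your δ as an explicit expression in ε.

Let ε > 0 be given. We need δ > 0 so that 0 < |x − 10| < δ implies |(-2x - 10) + 30| < ε.
|(-2x - 10) + 30| = |-2x + 20| = 2|x − 10|.
Thus it suffices that |x − 10| < ε/2.
Choosing δ = ε/2 gives |(-2x - 10) + 30| = 2|x − 10| < ε whenever |x − 10| < δ.

δ = ε/2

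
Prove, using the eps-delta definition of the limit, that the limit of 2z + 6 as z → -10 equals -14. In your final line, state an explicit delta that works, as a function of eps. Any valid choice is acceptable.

Fix eps > 0. We need delta > 0 so that 0 < |z + 10| < delta implies |(2z + 6) + 14| < eps.
|(2z + 6) + 14| = |2z + 20| = 2|z + 10|.
So 2|z + 10| < eps exactly when |z + 10| < eps/2.
Take delta = eps/2. If 0 < |z + 10| < delta then |(2z + 6) + 14| = 2|z + 10| < 2·(eps/2) = eps.

delta = eps/2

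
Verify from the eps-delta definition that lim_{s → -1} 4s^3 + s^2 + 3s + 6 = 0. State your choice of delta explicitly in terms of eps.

Fix eps > 0. We want delta > 0 such that 0 < |s + 1| < delta implies |(4s^3 + s^2 + 3s + 6)| < eps.
(4s^3 + s^2 + 3s + 6) = 4s^3 + s^2 + 3s + 6 = (s + 1)(4s^2 - 3s + 6).
So |(4s^3 + s^2 + 3s + 6)| = |s + 1|·|4s^2 - 3s + 6|.
Assume first that |s + 1| < 2, so |s| < 3. Then |4s^2 - 3s + 6| ≤ 4·3^2 + 3·3 + 6 = 51.
Hence |(4s^3 + s^2 + 3s + 6)| ≤ 51|s + 1| < eps provided |s + 1| < eps/51.
Take delta = min(2, eps/51). Then 0 < |s + 1| < delta gives both |s + 1| < 2 and |s + 1| < eps/51, so |(4s^3 + s^2 + 3s + 6)| < eps.

delta = min(2, eps/51)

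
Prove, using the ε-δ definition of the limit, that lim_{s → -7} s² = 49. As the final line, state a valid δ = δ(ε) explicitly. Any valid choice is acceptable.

δ = min(2, ε/16)

Fix ε > 0. We seek δ > 0 with 0 < |s + 7| < δ ⇒ |s² − 49| < ε.
Factor: s² − 49 = (s + 7)(s - 7), so |s² − 49| = |s + 7|·|s - 7|.
Impose δ ≤ 2 so that |s| < 9; then |s - 7| ≤ 16.
Hence |s² − 49| ≤ 16|s + 7|, which is < ε once |s + 7| < ε/16.
Take δ = min(2, ε/16). If 0 < |s + 7| < δ then both bounds hold and |s² − 49| ≤ 16|s + 7| < 16·(ε/16) = ε.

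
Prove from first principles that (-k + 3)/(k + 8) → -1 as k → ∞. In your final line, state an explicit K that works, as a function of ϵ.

K = 11/ϵ

Let ϵ > 0 be given. For k ≥ 1, |(-k + 3)/(k + 8) + 1| = |11|/((k + 8)) = 11/((k + 8)).
Since k + 8 ≥ k for k ≥ 1, this is ≤ 11/(k) = 11/k.
So |(-k + 3)/(k + 8) + 1| < ϵ whenever k > 11/ϵ.
Take K = 11/ϵ. If k > K then |(-k + 3)/(k + 8) + 1| ≤ 11/k < ϵ.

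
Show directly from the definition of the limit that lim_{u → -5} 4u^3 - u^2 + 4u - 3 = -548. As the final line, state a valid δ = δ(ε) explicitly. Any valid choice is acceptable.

δ = min(1, ε/379)

Fix ε > 0. We want δ > 0 such that 0 < |u + 5| < δ implies |(4u^3 - u^2 + 4u - 3) + 548| < ε.
(4u^3 - u^2 + 4u - 3) + 548 = 4u^3 - u^2 + 4u + 545 = (u + 5)(4u^2 - 21u + 109).
So |(4u^3 - u^2 + 4u - 3) + 548| = |u + 5|·|4u^2 - 21u + 109|.
Require δ ≤ 1. Then |u + 5| < 1 gives |u| < 6, and by the triangle inequality |4u^2 - 21u + 109| ≤ 4·6^2 + 21·6 + 109 = 379.
Hence |(4u^3 - u^2 + 4u - 3) + 548| ≤ 379|u + 5| < ε provided |u + 5| < ε/379.
Take δ = min(1, ε/379). Then 0 < |u + 5| < δ gives both |u + 5| < 1 and |u + 5| < ε/379, so |(4u^3 - u^2 + 4u - 3) + 548| < ε.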